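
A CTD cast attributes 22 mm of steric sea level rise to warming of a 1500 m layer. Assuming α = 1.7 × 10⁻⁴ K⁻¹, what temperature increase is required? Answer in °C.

ΔT = Δh/(αH) = 0.022 / (1.7×10⁻⁴ × 1500) ≈ 0.08627 °C

ΔT ≈ 0.086 °C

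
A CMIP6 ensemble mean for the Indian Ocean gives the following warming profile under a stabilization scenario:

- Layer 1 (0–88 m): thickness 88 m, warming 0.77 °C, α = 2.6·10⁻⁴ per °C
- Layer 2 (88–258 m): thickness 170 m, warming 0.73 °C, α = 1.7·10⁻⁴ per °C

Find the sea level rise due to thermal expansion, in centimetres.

Layer 1: 0.77 × 88 × 2.6×10⁻⁴ = 0.0176176 m
Layer 2: 1.7×10⁻⁴ × 170 × 0.73 = 0.021097 m
Δh = 0.0176176 + 0.021097 = 0.0387146 m

3.87 cm of thermosteric rise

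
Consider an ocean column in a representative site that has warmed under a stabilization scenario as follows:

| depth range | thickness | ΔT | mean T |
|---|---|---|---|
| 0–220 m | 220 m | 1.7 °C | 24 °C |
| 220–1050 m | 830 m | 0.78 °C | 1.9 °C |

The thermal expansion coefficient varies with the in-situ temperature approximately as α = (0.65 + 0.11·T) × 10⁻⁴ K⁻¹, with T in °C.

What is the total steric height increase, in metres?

Layer 1: α = (0.65 + 0.11×24)×10⁻⁴ = 3.29×10⁻⁴ K⁻¹
Layer 2: α = (0.65 + 0.11×1.9)×10⁻⁴ = 0.859×10⁻⁴ K⁻¹
220 × 1.7 × 3.29×10⁻⁴ = 0.123046 m
220–1050 m: 0.78 × 830 × 0.859×10⁻⁴ = 0.05561166 m
Δh = 0.123046 + 0.05561166 = 0.17865766 m

about 0.179 m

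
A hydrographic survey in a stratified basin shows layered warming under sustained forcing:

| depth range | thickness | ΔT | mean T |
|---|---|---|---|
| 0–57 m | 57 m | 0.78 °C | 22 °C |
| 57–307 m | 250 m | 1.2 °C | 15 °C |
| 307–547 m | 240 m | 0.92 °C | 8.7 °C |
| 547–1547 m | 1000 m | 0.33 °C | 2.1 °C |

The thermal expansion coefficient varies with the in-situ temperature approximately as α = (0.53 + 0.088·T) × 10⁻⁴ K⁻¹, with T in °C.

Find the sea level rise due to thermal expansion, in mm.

Layer 1: α = (0.53 + 0.088×22)×10⁻⁴ = 2.466×10⁻⁴ K⁻¹
Layer 2: α = (0.53 + 0.088×15)×10⁻⁴ = 1.85×10⁻⁴ K⁻¹
Layer 3: α = (0.53 + 0.088×8.7)×10⁻⁴ = 1.2956×10⁻⁴ K⁻¹
Layer 4: α = (0.53 + 0.088×2.1)×10⁻⁴ = 0.7148×10⁻⁴ K⁻¹
Layer 1: 57 × 2.466×10⁻⁴ × 0.78 = 0.010963836 m
Layer 2: 1.85×10⁻⁴ × 250 × 1.2 = 0.05550 m
240 × 0.92 × 1.2956×10⁻⁴ = 0.028606848 m
Layer 4: 0.33 × 0.7148×10⁻⁴ × 1000 = 0.0235884 m
Δh = 0.010963836 + 0.05550 + 0.028606848 + 0.0235884 = 0.118659084 m

about 119 mm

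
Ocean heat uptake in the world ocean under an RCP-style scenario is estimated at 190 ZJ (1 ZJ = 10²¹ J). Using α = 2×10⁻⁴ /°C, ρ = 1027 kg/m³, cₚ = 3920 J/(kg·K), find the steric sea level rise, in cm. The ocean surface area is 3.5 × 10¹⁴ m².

2.7 cm

Per unit area: Q = 190×10²¹ / (3.5×10¹⁴) ≈ 5.429×10⁸ J/m²
Δh = αQ/(ρcₚ) = 2×10⁻⁴ × 5.429×10⁸ / (1027 × 3920) ≈ 0.026971 m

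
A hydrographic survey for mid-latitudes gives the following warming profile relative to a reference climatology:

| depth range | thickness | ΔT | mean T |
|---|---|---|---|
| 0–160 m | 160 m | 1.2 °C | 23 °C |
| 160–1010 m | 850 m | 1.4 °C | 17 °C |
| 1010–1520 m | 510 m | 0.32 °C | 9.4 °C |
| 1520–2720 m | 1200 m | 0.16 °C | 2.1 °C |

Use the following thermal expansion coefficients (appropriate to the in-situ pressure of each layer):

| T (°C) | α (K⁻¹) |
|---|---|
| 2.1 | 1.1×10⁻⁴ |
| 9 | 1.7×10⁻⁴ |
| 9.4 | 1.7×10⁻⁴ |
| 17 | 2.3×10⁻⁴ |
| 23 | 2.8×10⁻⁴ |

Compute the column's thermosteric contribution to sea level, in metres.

0.376 m

Layer 1 at 23 °C → α = 2.8×10⁻⁴ K⁻¹
Layer 2 at 17 °C → α = 2.3×10⁻⁴ K⁻¹
Layer 3 at 9.4 °C → α = 1.7×10⁻⁴ K⁻¹
Layer 4 at 2.1 °C → α = 1.1×10⁻⁴ K⁻¹
0–160 m: 2.8×10⁻⁴ × 1.2 × 160 = 0.05376 m
160–1010 m: 1.4 × 2.3×10⁻⁴ × 850 = 0.27370 m
0.32 × 510 × 1.7×10⁻⁴ = 0.027744 m
1200 × 0.16 × 1.1×10⁻⁴ = 0.02112 m
Δh = 0.05376 + 0.27370 + 0.027744 + 0.02112 = 0.376324 m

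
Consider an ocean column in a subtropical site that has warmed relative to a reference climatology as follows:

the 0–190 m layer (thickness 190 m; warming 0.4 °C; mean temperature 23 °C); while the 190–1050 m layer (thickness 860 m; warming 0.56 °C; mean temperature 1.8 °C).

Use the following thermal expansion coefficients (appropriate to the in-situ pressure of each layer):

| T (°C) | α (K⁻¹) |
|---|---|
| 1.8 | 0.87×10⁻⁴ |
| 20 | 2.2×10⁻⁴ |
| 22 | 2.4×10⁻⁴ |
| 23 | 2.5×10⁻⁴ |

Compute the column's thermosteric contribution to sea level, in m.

Layer 1 at 23 °C → α = 2.5×10⁻⁴ K⁻¹
Layer 2 at 1.8 °C → α = 0.87×10⁻⁴ K⁻¹
Layer 1: 190 × 0.4 × 2.5×10⁻⁴ = 0.01900 m
190–1050 m: 0.56 × 0.87×10⁻⁴ × 860 = 0.0418992 m
Δh = 0.01900 + 0.0418992 = 0.0608992 m

Δh ≈ 0.0609 m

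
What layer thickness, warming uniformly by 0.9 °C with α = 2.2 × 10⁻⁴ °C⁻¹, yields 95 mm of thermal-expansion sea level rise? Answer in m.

480 m

H = Δh/(αΔT) = 0.095 / (2.2×10⁻⁴ × 0.9) ≈ 479.8 m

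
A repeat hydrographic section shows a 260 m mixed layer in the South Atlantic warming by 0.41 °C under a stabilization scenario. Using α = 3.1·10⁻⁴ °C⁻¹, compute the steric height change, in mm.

Δh = 33 mm

Δh = αΔT·H = 3.1×10⁻⁴ × 0.41 × 260 = 0.033046 m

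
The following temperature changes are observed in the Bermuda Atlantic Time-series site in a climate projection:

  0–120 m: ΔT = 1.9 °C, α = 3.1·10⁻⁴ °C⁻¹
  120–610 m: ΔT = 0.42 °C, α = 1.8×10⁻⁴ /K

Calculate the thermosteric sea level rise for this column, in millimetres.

1.9 × 3.1×10⁻⁴ × 120 = 0.07068 m
Layer 2: 490 × 0.42 × 1.8×10⁻⁴ = 0.037044 m
Δh = 0.07068 + 0.037044 = 0.107724 m

about 108 mm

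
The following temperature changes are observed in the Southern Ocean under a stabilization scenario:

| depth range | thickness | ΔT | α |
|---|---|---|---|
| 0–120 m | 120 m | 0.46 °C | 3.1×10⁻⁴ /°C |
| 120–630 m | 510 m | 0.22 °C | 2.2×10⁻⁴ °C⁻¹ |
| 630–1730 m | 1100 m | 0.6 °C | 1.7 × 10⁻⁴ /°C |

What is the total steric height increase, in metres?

Layer 1: 120 × 0.46 × 3.1×10⁻⁴ = 0.017112 m
Layer 2: 510 × 0.22 × 2.2×10⁻⁴ = 0.024684 m
Layer 3: 1100 × 0.6 × 1.7×10⁻⁴ = 0.11220 m
Δh = 0.017112 + 0.024684 + 0.11220 = 0.153996 m

Δh ≈ 0.15 m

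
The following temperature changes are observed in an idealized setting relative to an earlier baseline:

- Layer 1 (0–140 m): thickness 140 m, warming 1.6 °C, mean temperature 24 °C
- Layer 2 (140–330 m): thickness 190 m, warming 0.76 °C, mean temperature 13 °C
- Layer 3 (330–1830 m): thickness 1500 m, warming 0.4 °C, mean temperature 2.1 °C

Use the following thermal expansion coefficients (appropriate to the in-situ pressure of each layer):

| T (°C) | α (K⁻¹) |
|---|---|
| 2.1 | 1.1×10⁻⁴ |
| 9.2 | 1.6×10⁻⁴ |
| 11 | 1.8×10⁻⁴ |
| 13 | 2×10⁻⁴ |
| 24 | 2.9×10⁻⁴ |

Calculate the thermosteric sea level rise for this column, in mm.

about 160 mm

Layer 1 at 24 °C → α = 2.9×10⁻⁴ K⁻¹
Layer 2 at 13 °C → α = 2×10⁻⁴ K⁻¹
Layer 3 at 2.1 °C → α = 1.1×10⁻⁴ K⁻¹
0–140 m: 2.9×10⁻⁴ × 140 × 1.6 = 0.06496 m
Layer 2: 190 × 0.76 × 2×10⁻⁴ = 0.02888 m
330–1830 m: 1.1×10⁻⁴ × 1500 × 0.4 = 0.06600 m
Δh = 0.06496 + 0.02888 + 0.06600 = 0.15984 m ≈ 160 mm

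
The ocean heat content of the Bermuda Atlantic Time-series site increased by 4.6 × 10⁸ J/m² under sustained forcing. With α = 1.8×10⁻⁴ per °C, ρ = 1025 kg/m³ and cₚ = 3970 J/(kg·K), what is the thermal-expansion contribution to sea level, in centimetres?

Δh = 2.03 cm

Δh = αQ/(ρcₚ) = 1.8×10⁻⁴ × 4.6×10⁸ / (1025 × 3970) ≈ 0.020348 m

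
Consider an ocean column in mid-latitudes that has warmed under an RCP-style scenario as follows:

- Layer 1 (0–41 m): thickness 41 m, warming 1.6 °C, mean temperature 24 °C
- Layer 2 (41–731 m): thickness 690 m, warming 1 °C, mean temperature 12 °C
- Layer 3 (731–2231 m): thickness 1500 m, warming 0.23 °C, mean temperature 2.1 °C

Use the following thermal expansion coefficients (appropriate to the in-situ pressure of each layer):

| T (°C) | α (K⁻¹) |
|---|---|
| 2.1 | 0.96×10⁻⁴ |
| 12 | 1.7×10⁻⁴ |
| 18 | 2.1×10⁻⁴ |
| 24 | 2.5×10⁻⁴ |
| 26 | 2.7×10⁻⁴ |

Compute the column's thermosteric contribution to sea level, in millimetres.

Layer 1 at 24 °C → α = 2.5×10⁻⁴ K⁻¹
Layer 2 at 12 °C → α = 1.7×10⁻⁴ K⁻¹
Layer 3 at 2.1 °C → α = 0.96×10⁻⁴ K⁻¹
Layer 1: 1.6 × 2.5×10⁻⁴ × 41 = 0.01640 m
690 × 1.7×10⁻⁴ × 1 = 0.11730 m
1500 × 0.23 × 0.96×10⁻⁴ = 0.03312 m
Δh = 0.01640 + 0.11730 + 0.03312 = 0.16682 m ≈ 167 mm

about 167 mm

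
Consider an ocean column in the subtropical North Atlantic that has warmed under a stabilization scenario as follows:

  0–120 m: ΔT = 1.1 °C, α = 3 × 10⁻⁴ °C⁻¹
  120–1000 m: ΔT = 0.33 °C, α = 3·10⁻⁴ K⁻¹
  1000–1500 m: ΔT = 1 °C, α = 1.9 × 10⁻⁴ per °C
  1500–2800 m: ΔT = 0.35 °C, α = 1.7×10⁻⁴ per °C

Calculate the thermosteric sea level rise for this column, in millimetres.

Layer 1: 1.1 × 3×10⁻⁴ × 120 = 0.03960 m
880 × 0.33 × 3×10⁻⁴ = 0.08712 m
1000–1500 m: 1.9×10⁻⁴ × 1 × 500 = 0.09500 m
Layer 4: 1300 × 0.35 × 1.7×10⁻⁴ = 0.07735 m
Δh = 0.03960 + 0.08712 + 0.09500 + 0.07735 = 0.29907 m

Δh = 300 mm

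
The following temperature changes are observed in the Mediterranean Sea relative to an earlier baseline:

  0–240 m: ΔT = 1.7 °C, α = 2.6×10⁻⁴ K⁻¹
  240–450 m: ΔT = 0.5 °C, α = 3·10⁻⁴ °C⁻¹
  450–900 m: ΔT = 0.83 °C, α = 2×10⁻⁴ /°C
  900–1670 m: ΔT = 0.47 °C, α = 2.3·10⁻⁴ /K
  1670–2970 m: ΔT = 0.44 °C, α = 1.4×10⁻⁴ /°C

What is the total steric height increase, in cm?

Layer 1: 2.6×10⁻⁴ × 1.7 × 240 = 0.10608 m
3×10⁻⁴ × 0.5 × 210 = 0.03150 m
450–900 m: 450 × 0.83 × 2×10⁻⁴ = 0.07470 m
Layer 4: 2.3×10⁻⁴ × 0.47 × 770 = 0.083237 m
1.4×10⁻⁴ × 0.44 × 1300 = 0.08008 m
Δh = 0.10608 + 0.03150 + 0.07470 + 0.083237 + 0.08008 = 0.375597 m

Δh = 38 cm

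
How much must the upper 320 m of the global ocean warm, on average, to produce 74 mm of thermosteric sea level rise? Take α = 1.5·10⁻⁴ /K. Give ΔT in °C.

ΔT ≈ 1.54 °C

ΔT = Δh/(αH) = 0.074 / (1.5×10⁻⁴ × 320) ≈ 1.542 °C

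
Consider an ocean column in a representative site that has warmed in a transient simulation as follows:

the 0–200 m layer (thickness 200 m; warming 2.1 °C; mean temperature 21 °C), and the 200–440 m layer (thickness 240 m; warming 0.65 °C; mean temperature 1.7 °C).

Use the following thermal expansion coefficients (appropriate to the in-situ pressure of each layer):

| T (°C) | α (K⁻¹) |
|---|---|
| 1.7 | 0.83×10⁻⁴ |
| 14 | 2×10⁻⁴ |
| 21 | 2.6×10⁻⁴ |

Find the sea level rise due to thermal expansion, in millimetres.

Δh ≈ 122 mm

Layer 1 at 21 °C → α = 2.6×10⁻⁴ K⁻¹
Layer 2 at 1.7 °C → α = 0.83×10⁻⁴ K⁻¹
Layer 1: 2.6×10⁻⁴ × 2.1 × 200 = 0.10920 m
200–440 m: 0.65 × 0.83×10⁻⁴ × 240 = 0.012948 m
Δh = 0.10920 + 0.012948 = 0.122148 m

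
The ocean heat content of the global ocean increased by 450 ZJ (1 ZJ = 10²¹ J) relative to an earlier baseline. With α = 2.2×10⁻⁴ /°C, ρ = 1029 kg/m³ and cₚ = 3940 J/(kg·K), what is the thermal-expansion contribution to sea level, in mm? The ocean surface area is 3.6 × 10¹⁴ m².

68 mm of thermosteric rise

Per unit area: Q = 450×10²¹ / (3.6×10¹⁴) = 1.25×10⁹ J/m²
Δh = αQ/(ρcₚ) = 2.2×10⁻⁴ × 1.25×10⁹ / (1029 × 3940) ≈ 0.06783 m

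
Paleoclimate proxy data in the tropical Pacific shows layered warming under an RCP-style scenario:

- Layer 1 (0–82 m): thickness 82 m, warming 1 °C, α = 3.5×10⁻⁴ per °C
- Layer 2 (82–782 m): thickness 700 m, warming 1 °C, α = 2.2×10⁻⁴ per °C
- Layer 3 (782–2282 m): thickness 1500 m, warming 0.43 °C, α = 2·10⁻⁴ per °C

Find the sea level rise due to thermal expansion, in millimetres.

0–82 m: 3.5×10⁻⁴ × 82 × 1 = 0.02870 m
1 × 2.2×10⁻⁴ × 700 = 0.15400 m
0.43 × 1500 × 2×10⁻⁴ = 0.12900 m
Δh = 0.02870 + 0.15400 + 0.12900 = 0.31170 m ≈ 312 mm

312 mm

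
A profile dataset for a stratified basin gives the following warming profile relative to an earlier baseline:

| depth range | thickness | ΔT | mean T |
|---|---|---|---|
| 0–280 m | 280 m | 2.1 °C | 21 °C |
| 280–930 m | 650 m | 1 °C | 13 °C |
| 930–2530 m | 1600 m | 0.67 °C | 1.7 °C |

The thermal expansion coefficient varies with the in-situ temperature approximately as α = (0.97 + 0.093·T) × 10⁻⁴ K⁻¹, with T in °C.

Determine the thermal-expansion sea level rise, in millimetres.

430 mm of thermosteric rise

Layer 1: α = (0.97 + 0.093×21)×10⁻⁴ = 2.923×10⁻⁴ K⁻¹
Layer 2: α = (0.97 + 0.093×13)×10⁻⁴ = 2.179×10⁻⁴ K⁻¹
Layer 3: α = (0.97 + 0.093×1.7)×10⁻⁴ = 1.1281×10⁻⁴ K⁻¹
0–280 m: 2.923×10⁻⁴ × 280 × 2.1 = 0.1718724 m
2.179×10⁻⁴ × 1 × 650 = 0.141635 m
1600 × 0.67 × 1.1281×10⁻⁴ = 0.12093232 m
Δh = 0.1718724 + 0.141635 + 0.12093232 = 0.43443972 m ≈ 430 mm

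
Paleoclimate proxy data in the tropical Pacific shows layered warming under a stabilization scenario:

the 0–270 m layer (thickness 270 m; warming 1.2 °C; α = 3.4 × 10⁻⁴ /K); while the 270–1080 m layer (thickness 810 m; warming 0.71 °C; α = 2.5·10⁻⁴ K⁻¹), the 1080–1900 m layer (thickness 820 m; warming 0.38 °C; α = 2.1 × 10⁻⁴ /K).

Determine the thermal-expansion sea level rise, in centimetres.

270 × 1.2 × 3.4×10⁻⁴ = 0.11016 m
Layer 2: 0.71 × 2.5×10⁻⁴ × 810 = 0.143775 m
Layer 3: 0.38 × 820 × 2.1×10⁻⁴ = 0.065436 m
Δh = 0.11016 + 0.143775 + 0.065436 = 0.319371 m

31.9 cm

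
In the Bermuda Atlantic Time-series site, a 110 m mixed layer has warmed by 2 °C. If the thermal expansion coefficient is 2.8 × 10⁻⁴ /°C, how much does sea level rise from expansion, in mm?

about 62 mm

Δh = αΔT·H = 2.8×10⁻⁴ × 2 × 110 = 0.06160 m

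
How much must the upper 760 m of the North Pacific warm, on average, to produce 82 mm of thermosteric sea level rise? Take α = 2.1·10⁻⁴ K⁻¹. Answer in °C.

ΔT = Δh/(αH) = 0.082 / (2.1×10⁻⁴ × 760) ≈ 0.5138 °C

0.51 °C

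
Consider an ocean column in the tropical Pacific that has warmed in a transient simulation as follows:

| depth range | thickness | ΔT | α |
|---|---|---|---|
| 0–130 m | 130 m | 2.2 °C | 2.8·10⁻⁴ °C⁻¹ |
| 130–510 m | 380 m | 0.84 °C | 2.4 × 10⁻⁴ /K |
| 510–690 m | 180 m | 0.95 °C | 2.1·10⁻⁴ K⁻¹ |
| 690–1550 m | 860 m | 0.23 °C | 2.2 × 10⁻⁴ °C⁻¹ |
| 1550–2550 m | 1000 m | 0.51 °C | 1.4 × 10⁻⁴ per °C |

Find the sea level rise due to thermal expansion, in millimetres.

310 mm of thermosteric rise

Layer 1: 130 × 2.8×10⁻⁴ × 2.2 = 0.08008 m
130–510 m: 0.84 × 2.4×10⁻⁴ × 380 = 0.076608 m
510–690 m: 2.1×10⁻⁴ × 0.95 × 180 = 0.03591 m
Layer 4: 2.2×10⁻⁴ × 0.23 × 860 = 0.043516 m
1550–2550 m: 1.4×10⁻⁴ × 1000 × 0.51 = 0.07140 m
Δh = 0.08008 + 0.076608 + 0.03591 + 0.043516 + 0.07140 = 0.307514 m ≈ 310 mm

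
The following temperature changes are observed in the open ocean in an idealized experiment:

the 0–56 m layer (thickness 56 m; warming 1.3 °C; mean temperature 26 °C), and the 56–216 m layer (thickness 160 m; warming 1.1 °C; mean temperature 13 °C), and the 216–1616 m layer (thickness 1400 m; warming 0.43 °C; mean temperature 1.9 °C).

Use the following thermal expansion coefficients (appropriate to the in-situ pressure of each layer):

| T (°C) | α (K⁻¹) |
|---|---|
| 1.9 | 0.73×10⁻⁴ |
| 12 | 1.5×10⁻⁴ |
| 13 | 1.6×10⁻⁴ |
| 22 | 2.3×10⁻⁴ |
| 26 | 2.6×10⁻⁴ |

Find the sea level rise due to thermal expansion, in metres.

Layer 1 at 26 °C → α = 2.6×10⁻⁴ K⁻¹
Layer 2 at 13 °C → α = 1.6×10⁻⁴ K⁻¹
Layer 3 at 1.9 °C → α = 0.73×10⁻⁴ K⁻¹
0–56 m: 2.6×10⁻⁴ × 56 × 1.3 = 0.018928 m
Layer 2: 1.6×10⁻⁴ × 160 × 1.1 = 0.02816 m
0.73×10⁻⁴ × 1400 × 0.43 = 0.043946 m
Δh = 0.018928 + 0.02816 + 0.043946 = 0.091034 m

about 0.0910 m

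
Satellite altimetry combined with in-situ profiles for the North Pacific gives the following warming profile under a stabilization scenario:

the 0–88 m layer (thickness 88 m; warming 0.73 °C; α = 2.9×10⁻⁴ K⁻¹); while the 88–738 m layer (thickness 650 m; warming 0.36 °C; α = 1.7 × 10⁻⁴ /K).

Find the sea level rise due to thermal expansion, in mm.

0–88 m: 0.73 × 88 × 2.9×10⁻⁴ = 0.0186296 m
0.36 × 1.7×10⁻⁴ × 650 = 0.03978 m
Δh = 0.0186296 + 0.03978 = 0.0584096 m

Δh = 58.4 mm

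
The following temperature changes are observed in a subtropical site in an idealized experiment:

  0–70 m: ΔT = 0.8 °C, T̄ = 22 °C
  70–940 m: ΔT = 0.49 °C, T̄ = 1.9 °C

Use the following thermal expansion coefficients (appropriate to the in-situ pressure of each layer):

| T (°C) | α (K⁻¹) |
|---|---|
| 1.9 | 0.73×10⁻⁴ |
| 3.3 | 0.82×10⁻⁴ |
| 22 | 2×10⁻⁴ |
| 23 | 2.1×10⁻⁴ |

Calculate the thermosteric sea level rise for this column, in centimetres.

Layer 1 at 22 °C → α = 2×10⁻⁴ K⁻¹
Layer 2 at 1.9 °C → α = 0.73×10⁻⁴ K⁻¹
0–70 m: 2×10⁻⁴ × 0.8 × 70 = 0.01120 m
0.49 × 0.73×10⁻⁴ × 870 = 0.0311199 m
Δh = 0.01120 + 0.0311199 = 0.0423199 m ≈ 4.23 cm

Δh = 4.23 cm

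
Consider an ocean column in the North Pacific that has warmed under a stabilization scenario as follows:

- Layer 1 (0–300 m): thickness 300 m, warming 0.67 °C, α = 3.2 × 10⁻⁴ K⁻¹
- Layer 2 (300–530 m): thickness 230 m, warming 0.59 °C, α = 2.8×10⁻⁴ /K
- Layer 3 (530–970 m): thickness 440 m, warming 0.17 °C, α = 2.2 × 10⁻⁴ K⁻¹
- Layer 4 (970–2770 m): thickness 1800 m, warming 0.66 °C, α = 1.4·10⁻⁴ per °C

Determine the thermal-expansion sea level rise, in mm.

about 285 mm

Layer 1: 3.2×10⁻⁴ × 0.67 × 300 = 0.06432 m
2.8×10⁻⁴ × 230 × 0.59 = 0.037996 m
530–970 m: 440 × 0.17 × 2.2×10⁻⁴ = 0.016456 m
1800 × 1.4×10⁻⁴ × 0.66 = 0.16632 m
Δh = 0.06432 + 0.037996 + 0.016456 + 0.16632 = 0.285092 m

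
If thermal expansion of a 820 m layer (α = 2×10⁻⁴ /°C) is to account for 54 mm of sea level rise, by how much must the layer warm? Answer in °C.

ΔT = Δh/(αH) = 0.054 / (2×10⁻⁴ × 820) ≈ 0.3293 °C

ΔT ≈ 0.329 °C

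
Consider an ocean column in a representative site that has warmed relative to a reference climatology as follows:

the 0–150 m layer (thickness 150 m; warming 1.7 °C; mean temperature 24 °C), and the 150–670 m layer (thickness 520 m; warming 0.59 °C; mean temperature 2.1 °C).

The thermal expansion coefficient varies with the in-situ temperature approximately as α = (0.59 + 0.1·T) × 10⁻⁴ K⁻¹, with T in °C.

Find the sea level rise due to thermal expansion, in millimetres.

101 mm

Layer 1: α = (0.59 + 0.1×24)×10⁻⁴ = 2.99×10⁻⁴ K⁻¹
Layer 2: α = (0.59 + 0.1×2.1)×10⁻⁴ = 0.8×10⁻⁴ K⁻¹
Layer 1: 150 × 2.99×10⁻⁴ × 1.7 = 0.076245 m
Layer 2: 0.8×10⁻⁴ × 520 × 0.59 = 0.024544 m
Δh = 0.076245 + 0.024544 = 0.100789 m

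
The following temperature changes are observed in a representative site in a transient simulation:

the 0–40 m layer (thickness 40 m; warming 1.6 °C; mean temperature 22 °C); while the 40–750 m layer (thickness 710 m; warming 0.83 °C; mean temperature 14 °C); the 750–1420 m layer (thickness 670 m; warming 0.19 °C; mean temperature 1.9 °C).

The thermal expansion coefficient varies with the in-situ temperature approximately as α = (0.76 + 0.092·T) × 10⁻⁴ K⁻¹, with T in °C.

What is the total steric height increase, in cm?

15.0 cm

Layer 1: α = (0.76 + 0.092×22)×10⁻⁴ = 2.784×10⁻⁴ K⁻¹
Layer 2: α = (0.76 + 0.092×14)×10⁻⁴ = 2.048×10⁻⁴ K⁻¹
Layer 3: α = (0.76 + 0.092×1.9)×10⁻⁴ = 0.9348×10⁻⁴ K⁻¹
Layer 1: 1.6 × 40 × 2.784×10⁻⁴ = 0.0178176 m
710 × 0.83 × 2.048×10⁻⁴ = 0.12068864 m
Layer 3: 0.19 × 0.9348×10⁻⁴ × 670 = 0.011900004 m
Δh = 0.0178176 + 0.12068864 + 0.011900004 = 0.150406244 m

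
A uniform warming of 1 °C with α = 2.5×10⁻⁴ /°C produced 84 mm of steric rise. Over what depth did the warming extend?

about 336 m

H = Δh/(αΔT) = 0.084 / (2.5×10⁻⁴ × 1) = 336.0 m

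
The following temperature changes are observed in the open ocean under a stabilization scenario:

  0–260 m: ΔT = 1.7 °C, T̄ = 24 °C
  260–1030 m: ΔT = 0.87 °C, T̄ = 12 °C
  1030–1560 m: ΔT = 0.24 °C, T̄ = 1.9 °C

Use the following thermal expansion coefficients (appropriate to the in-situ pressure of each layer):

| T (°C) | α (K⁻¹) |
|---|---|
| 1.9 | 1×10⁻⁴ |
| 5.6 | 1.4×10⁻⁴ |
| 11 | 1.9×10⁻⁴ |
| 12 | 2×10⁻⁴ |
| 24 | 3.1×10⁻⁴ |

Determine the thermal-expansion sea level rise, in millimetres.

about 284 mm

Layer 1 at 24 °C → α = 3.1×10⁻⁴ K⁻¹
Layer 2 at 12 °C → α = 2×10⁻⁴ K⁻¹
Layer 3 at 1.9 °C → α = 1×10⁻⁴ K⁻¹
3.1×10⁻⁴ × 1.7 × 260 = 0.13702 m
2×10⁻⁴ × 0.87 × 770 = 0.13398 m
Layer 3: 1×10⁻⁴ × 0.24 × 530 = 0.01272 m
Δh = 0.13702 + 0.13398 + 0.01272 = 0.28372 m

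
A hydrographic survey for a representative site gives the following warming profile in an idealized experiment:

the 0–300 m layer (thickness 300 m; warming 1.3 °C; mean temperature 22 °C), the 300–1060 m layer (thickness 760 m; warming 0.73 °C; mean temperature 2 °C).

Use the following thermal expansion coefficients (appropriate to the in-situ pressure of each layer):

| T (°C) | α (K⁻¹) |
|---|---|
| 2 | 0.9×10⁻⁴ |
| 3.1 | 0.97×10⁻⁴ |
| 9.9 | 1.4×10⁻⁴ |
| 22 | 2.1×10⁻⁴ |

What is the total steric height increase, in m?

about 0.132 m

Layer 1 at 22 °C → α = 2.1×10⁻⁴ K⁻¹
Layer 2 at 2 °C → α = 0.9×10⁻⁴ K⁻¹
0–300 m: 1.3 × 2.1×10⁻⁴ × 300 = 0.08190 m
300–1060 m: 0.73 × 0.9×10⁻⁴ × 760 = 0.049932 m
Δh = 0.08190 + 0.049932 = 0.131832 m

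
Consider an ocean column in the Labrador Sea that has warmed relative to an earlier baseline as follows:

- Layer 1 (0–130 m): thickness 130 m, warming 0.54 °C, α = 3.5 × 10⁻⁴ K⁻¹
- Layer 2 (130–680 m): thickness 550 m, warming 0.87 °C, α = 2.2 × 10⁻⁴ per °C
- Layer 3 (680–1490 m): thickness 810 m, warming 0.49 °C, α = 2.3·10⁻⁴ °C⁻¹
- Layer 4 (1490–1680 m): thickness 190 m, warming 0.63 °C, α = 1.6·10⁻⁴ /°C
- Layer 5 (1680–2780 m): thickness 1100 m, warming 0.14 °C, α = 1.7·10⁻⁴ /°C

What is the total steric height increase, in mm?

Layer 1: 3.5×10⁻⁴ × 0.54 × 130 = 0.02457 m
130–680 m: 2.2×10⁻⁴ × 0.87 × 550 = 0.10527 m
810 × 0.49 × 2.3×10⁻⁴ = 0.091287 m
0.63 × 190 × 1.6×10⁻⁴ = 0.019152 m
1100 × 1.7×10⁻⁴ × 0.14 = 0.02618 m
Δh = 0.02457 + 0.10527 + 0.091287 + 0.019152 + 0.02618 = 0.266459 m ≈ 266 mm

Δh = 266 mm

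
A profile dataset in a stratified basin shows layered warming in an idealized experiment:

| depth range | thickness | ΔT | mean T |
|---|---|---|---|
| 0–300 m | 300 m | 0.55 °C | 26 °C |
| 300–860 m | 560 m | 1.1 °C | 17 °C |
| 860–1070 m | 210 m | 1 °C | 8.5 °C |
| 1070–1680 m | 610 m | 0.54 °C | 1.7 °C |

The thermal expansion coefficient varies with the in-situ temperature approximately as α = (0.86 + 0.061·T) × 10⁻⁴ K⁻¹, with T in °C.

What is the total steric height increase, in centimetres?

Layer 1: α = (0.86 + 0.061×26)×10⁻⁴ = 2.446×10⁻⁴ K⁻¹
Layer 2: α = (0.86 + 0.061×17)×10⁻⁴ = 1.897×10⁻⁴ K⁻¹
Layer 3: α = (0.86 + 0.061×8.5)×10⁻⁴ = 1.3785×10⁻⁴ K⁻¹
Layer 4: α = (0.86 + 0.061×1.7)×10⁻⁴ = 0.9637×10⁻⁴ K⁻¹
300 × 0.55 × 2.446×10⁻⁴ = 0.040359 m
Layer 2: 560 × 1.897×10⁻⁴ × 1.1 = 0.1168552 m
Layer 3: 1 × 210 × 1.3785×10⁻⁴ = 0.0289485 m
Layer 4: 0.9637×10⁻⁴ × 0.54 × 610 = 0.031744278 m
Δh = 0.040359 + 0.1168552 + 0.0289485 + 0.031744278 = 0.217906978 m ≈ 21.8 cm

21.8 cm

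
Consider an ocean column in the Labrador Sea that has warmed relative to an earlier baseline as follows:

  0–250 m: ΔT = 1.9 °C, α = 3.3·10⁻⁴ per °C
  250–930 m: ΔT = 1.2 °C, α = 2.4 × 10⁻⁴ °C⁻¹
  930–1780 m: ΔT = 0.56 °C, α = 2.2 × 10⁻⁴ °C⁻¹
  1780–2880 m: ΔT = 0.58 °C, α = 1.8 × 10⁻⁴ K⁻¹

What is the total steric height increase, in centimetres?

0–250 m: 1.9 × 250 × 3.3×10⁻⁴ = 0.15675 m
Layer 2: 1.2 × 2.4×10⁻⁴ × 680 = 0.19584 m
Layer 3: 0.56 × 2.2×10⁻⁴ × 850 = 0.10472 m
1780–2880 m: 0.58 × 1.8×10⁻⁴ × 1100 = 0.11484 m
Δh = 0.15675 + 0.19584 + 0.10472 + 0.11484 = 0.57215 m

Δh ≈ 57.2 cm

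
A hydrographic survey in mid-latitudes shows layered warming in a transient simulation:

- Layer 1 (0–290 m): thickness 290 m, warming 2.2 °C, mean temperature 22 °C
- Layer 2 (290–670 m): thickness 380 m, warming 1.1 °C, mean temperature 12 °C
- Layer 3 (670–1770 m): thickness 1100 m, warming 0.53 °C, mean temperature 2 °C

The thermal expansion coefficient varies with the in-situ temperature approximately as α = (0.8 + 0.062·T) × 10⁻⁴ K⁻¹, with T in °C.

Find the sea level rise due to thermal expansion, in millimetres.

about 256 mm

Layer 1: α = (0.8 + 0.062×22)×10⁻⁴ = 2.164×10⁻⁴ K⁻¹
Layer 2: α = (0.8 + 0.062×12)×10⁻⁴ = 1.544×10⁻⁴ K⁻¹
Layer 3: α = (0.8 + 0.062×2)×10⁻⁴ = 0.924×10⁻⁴ K⁻¹
Layer 1: 2.164×10⁻⁴ × 2.2 × 290 = 0.1380632 m
Layer 2: 380 × 1.544×10⁻⁴ × 1.1 = 0.0645392 m
670–1770 m: 1100 × 0.53 × 0.924×10⁻⁴ = 0.0538692 m
Δh = 0.1380632 + 0.0645392 + 0.0538692 = 0.2564716 m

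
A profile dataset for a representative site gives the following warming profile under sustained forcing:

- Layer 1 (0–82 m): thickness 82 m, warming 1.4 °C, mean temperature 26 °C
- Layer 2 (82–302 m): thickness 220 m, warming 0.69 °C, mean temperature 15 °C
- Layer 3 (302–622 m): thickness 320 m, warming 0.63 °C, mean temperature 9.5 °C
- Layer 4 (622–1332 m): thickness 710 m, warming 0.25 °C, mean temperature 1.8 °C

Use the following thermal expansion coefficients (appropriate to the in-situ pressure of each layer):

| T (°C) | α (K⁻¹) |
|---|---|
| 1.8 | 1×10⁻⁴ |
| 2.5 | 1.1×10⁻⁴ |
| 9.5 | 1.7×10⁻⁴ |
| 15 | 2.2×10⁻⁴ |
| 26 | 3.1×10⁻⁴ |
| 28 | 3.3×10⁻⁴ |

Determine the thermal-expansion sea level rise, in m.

0.121 m

Layer 1 at 26 °C → α = 3.1×10⁻⁴ K⁻¹
Layer 2 at 15 °C → α = 2.2×10⁻⁴ K⁻¹
Layer 3 at 9.5 °C → α = 1.7×10⁻⁴ K⁻¹
Layer 4 at 1.8 °C → α = 1×10⁻⁴ K⁻¹
Layer 1: 82 × 1.4 × 3.1×10⁻⁴ = 0.035588 m
82–302 m: 220 × 0.69 × 2.2×10⁻⁴ = 0.033396 m
1.7×10⁻⁴ × 0.63 × 320 = 0.034272 m
Layer 4: 1×10⁻⁴ × 0.25 × 710 = 0.01775 m
Δh = 0.035588 + 0.033396 + 0.034272 + 0.01775 = 0.121006 m ≈ 0.121 m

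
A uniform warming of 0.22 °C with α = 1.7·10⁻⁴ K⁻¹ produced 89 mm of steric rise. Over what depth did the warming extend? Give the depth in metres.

H = Δh/(αΔT) = 0.089 / (1.7×10⁻⁴ × 0.22) ≈ 2380 m

about 2400 m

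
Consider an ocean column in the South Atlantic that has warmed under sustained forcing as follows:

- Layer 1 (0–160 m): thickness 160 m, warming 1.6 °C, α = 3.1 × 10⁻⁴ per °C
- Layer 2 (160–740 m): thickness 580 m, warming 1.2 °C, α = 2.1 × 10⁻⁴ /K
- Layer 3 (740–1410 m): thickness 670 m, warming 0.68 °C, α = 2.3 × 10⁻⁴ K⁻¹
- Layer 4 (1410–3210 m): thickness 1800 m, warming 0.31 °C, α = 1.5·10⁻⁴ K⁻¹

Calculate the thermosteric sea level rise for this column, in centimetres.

41.4 cm of thermosteric rise

Layer 1: 1.6 × 3.1×10⁻⁴ × 160 = 0.07936 m
Layer 2: 580 × 2.1×10⁻⁴ × 1.2 = 0.14616 m
740–1410 m: 670 × 2.3×10⁻⁴ × 0.68 = 0.104788 m
1410–3210 m: 1800 × 0.31 × 1.5×10⁻⁴ = 0.08370 m
Δh = 0.07936 + 0.14616 + 0.104788 + 0.08370 = 0.414008 m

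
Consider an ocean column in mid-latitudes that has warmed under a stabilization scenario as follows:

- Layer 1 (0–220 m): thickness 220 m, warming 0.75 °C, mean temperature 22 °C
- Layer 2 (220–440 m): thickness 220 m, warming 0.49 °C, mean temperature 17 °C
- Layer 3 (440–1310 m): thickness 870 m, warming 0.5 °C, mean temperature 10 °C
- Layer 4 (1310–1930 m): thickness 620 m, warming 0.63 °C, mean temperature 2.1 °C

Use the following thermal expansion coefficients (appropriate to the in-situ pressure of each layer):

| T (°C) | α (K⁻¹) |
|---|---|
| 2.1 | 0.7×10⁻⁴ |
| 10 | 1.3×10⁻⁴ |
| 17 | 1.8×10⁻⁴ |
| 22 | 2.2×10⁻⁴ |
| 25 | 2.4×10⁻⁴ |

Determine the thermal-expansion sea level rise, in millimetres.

Layer 1 at 22 °C → α = 2.2×10⁻⁴ K⁻¹
Layer 2 at 17 °C → α = 1.8×10⁻⁴ K⁻¹
Layer 3 at 10 °C → α = 1.3×10⁻⁴ K⁻¹
Layer 4 at 2.1 °C → α = 0.7×10⁻⁴ K⁻¹
0–220 m: 2.2×10⁻⁴ × 220 × 0.75 = 0.03630 m
1.8×10⁻⁴ × 0.49 × 220 = 0.019404 m
1.3×10⁻⁴ × 0.5 × 870 = 0.05655 m
Layer 4: 0.63 × 620 × 0.7×10⁻⁴ = 0.027342 m
Δh = 0.03630 + 0.019404 + 0.05655 + 0.027342 = 0.139596 m ≈ 140 mm

about 140 mm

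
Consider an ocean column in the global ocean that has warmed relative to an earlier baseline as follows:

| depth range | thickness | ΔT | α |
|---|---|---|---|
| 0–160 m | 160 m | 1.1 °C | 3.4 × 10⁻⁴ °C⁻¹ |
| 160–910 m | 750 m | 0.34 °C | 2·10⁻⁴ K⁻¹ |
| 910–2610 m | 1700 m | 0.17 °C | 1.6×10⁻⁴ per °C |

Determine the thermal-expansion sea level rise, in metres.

0.157 m of thermosteric rise

3.4×10⁻⁴ × 160 × 1.1 = 0.05984 m
2×10⁻⁴ × 0.34 × 750 = 0.05100 m
Layer 3: 1700 × 0.17 × 1.6×10⁻⁴ = 0.04624 m
Δh = 0.05984 + 0.05100 + 0.04624 = 0.15708 m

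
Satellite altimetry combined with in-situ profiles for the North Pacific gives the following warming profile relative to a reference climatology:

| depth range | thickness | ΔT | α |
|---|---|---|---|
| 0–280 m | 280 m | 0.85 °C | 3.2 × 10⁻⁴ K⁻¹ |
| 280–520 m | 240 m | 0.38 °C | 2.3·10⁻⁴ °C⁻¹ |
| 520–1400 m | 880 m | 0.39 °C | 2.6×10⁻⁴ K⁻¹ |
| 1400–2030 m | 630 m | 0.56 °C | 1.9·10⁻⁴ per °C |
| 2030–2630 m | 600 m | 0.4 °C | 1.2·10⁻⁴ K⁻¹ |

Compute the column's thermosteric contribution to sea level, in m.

Layer 1: 0.85 × 3.2×10⁻⁴ × 280 = 0.07616 m
280–520 m: 240 × 2.3×10⁻⁴ × 0.38 = 0.020976 m
2.6×10⁻⁴ × 880 × 0.39 = 0.089232 m
1.9×10⁻⁴ × 630 × 0.56 = 0.067032 m
Layer 5: 600 × 0.4 × 1.2×10⁻⁴ = 0.02880 m
Δh = 0.07616 + 0.020976 + 0.089232 + 0.067032 + 0.02880 = 0.28220 m ≈ 0.28 m

Δh ≈ 0.28 m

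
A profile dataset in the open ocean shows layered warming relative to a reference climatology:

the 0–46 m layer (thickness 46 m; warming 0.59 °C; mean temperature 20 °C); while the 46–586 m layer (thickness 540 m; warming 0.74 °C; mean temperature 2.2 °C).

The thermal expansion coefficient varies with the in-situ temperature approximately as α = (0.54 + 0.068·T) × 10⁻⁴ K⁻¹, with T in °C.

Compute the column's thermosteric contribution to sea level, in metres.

0.033 m

Layer 1: α = (0.54 + 0.068×20)×10⁻⁴ = 1.9×10⁻⁴ K⁻¹
Layer 2: α = (0.54 + 0.068×2.2)×10⁻⁴ = 0.6896×10⁻⁴ K⁻¹
0–46 m: 0.59 × 1.9×10⁻⁴ × 46 = 0.0051566 m
46–586 m: 0.6896×10⁻⁴ × 0.74 × 540 = 0.027556416 m
Δh = 0.0051566 + 0.027556416 = 0.032713016 m ≈ 0.033 m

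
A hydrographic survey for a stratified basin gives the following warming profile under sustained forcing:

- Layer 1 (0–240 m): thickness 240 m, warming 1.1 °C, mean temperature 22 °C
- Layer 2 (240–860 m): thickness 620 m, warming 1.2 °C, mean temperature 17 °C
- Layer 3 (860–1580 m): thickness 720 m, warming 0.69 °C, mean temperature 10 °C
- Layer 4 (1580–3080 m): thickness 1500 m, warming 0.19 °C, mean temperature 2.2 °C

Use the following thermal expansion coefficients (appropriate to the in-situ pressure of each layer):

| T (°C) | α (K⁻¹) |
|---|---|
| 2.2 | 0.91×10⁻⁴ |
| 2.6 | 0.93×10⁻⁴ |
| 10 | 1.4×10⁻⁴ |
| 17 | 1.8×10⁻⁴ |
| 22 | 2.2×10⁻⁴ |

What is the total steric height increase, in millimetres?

Layer 1 at 22 °C → α = 2.2×10⁻⁴ K⁻¹
Layer 2 at 17 °C → α = 1.8×10⁻⁴ K⁻¹
Layer 3 at 10 °C → α = 1.4×10⁻⁴ K⁻¹
Layer 4 at 2.2 °C → α = 0.91×10⁻⁴ K⁻¹
0–240 m: 2.2×10⁻⁴ × 240 × 1.1 = 0.05808 m
1.2 × 620 × 1.8×10⁻⁴ = 0.13392 m
720 × 0.69 × 1.4×10⁻⁴ = 0.069552 m
1500 × 0.19 × 0.91×10⁻⁴ = 0.025935 m
Δh = 0.05808 + 0.13392 + 0.069552 + 0.025935 = 0.287487 m

Δh ≈ 290 mm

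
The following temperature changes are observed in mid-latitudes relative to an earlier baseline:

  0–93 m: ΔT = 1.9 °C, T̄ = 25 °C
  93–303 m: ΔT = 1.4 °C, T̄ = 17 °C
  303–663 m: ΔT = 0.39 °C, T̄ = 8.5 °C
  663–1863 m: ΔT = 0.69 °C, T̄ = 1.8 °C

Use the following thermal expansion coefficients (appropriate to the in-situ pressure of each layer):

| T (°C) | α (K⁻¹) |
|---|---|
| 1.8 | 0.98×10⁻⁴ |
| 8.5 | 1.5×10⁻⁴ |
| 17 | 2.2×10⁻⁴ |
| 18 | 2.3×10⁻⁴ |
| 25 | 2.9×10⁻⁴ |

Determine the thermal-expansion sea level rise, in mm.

218 mm

Layer 1 at 25 °C → α = 2.9×10⁻⁴ K⁻¹
Layer 2 at 17 °C → α = 2.2×10⁻⁴ K⁻¹
Layer 3 at 8.5 °C → α = 1.5×10⁻⁴ K⁻¹
Layer 4 at 1.8 °C → α = 0.98×10⁻⁴ K⁻¹
Layer 1: 1.9 × 2.9×10⁻⁴ × 93 = 0.051243 m
2.2×10⁻⁴ × 1.4 × 210 = 0.06468 m
303–663 m: 1.5×10⁻⁴ × 360 × 0.39 = 0.02106 m
1200 × 0.69 × 0.98×10⁻⁴ = 0.081144 m
Δh = 0.051243 + 0.06468 + 0.02106 + 0.081144 = 0.218127 m ≈ 218 mm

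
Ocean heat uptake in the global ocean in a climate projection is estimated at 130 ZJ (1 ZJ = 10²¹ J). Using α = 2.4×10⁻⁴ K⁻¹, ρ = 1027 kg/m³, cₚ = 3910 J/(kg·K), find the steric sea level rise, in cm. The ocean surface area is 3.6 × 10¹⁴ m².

Per unit area: Q = 130×10²¹ / (3.6×10¹⁴) ≈ 3.611×10⁸ J/m²
Δh = αQ/(ρcₚ) = 2.4×10⁻⁴ × 3.611×10⁸ / (1027 × 3910) ≈ 0.021582 m

about 2.16 cm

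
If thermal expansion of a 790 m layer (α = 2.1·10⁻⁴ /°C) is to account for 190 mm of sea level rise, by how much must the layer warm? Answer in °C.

1.1 °C

ΔT = Δh/(αH) = 0.19 / (2.1×10⁻⁴ × 790) ≈ 1.145 °C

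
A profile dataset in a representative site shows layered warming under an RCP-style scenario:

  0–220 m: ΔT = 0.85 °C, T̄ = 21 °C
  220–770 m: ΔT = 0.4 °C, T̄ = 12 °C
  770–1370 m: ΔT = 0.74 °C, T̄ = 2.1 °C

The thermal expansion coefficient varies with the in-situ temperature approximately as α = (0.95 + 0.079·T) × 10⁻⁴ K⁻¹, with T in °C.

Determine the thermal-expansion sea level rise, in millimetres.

Layer 1: α = (0.95 + 0.079×21)×10⁻⁴ = 2.609×10⁻⁴ K⁻¹
Layer 2: α = (0.95 + 0.079×12)×10⁻⁴ = 1.898×10⁻⁴ K⁻¹
Layer 3: α = (0.95 + 0.079×2.1)×10⁻⁴ = 1.1159×10⁻⁴ K⁻¹
220 × 2.609×10⁻⁴ × 0.85 = 0.0487883 m
Layer 2: 550 × 0.4 × 1.898×10⁻⁴ = 0.041756 m
770–1370 m: 1.1159×10⁻⁴ × 0.74 × 600 = 0.04954596 m
Δh = 0.0487883 + 0.041756 + 0.04954596 = 0.14009026 m

140 mm of thermosteric rise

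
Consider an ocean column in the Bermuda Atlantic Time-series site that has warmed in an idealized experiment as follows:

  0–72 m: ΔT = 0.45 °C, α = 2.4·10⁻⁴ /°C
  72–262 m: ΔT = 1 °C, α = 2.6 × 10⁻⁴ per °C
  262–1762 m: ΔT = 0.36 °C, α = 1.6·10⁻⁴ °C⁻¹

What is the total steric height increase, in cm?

Δh ≈ 14 cm

2.4×10⁻⁴ × 0.45 × 72 = 0.007776 m
190 × 1 × 2.6×10⁻⁴ = 0.04940 m
1500 × 1.6×10⁻⁴ × 0.36 = 0.08640 m
Δh = 0.007776 + 0.04940 + 0.08640 = 0.143576 m ≈ 14 cm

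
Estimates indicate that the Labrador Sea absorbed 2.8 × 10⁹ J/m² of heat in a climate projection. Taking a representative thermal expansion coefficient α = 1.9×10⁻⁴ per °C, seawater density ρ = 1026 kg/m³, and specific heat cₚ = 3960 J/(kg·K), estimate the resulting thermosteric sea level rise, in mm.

Δh = αQ/(ρcₚ) = 1.9×10⁻⁴ × 2.8×10⁹ / (1026 × 3960) ≈ 0.13094 m

Δh ≈ 131 mm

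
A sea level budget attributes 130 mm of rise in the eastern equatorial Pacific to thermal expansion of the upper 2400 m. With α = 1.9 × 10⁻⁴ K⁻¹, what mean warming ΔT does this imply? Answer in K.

0.285 K

ΔT = Δh/(αH) = 0.13 / (1.9×10⁻⁴ × 2400) ≈ 0.2851 K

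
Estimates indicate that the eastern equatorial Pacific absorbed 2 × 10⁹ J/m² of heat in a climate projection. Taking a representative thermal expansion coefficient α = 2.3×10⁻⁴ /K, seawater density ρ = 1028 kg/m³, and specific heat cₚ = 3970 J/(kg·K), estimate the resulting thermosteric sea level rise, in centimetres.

11 cm of thermosteric rise

Δh = αQ/(ρcₚ) = 2.3×10⁻⁴ × 2×10⁹ / (1028 × 3970) ≈ 0.11271 m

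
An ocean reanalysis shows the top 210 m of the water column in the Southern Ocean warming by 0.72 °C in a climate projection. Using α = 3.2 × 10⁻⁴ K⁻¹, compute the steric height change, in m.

about 0.0484 m

Δh = αΔT·H = 3.2×10⁻⁴ × 0.72 × 210 = 0.048384 m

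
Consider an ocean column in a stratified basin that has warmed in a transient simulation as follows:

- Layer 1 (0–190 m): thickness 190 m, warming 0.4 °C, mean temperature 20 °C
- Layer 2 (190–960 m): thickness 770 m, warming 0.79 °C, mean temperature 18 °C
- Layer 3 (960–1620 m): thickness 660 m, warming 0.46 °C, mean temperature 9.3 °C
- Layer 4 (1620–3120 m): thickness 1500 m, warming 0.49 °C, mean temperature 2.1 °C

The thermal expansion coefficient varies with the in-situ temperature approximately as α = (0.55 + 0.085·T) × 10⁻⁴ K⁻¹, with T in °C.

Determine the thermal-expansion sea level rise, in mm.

Layer 1: α = (0.55 + 0.085×20)×10⁻⁴ = 2.25×10⁻⁴ K⁻¹
Layer 2: α = (0.55 + 0.085×18)×10⁻⁴ = 2.08×10⁻⁴ K⁻¹
Layer 3: α = (0.55 + 0.085×9.3)×10⁻⁴ = 1.3405×10⁻⁴ K⁻¹
Layer 4: α = (0.55 + 0.085×2.1)×10⁻⁴ = 0.7285×10⁻⁴ K⁻¹
0–190 m: 190 × 2.25×10⁻⁴ × 0.4 = 0.01710 m
190–960 m: 770 × 0.79 × 2.08×10⁻⁴ = 0.1265264 m
Layer 3: 0.46 × 1.3405×10⁻⁴ × 660 = 0.04069758 m
1620–3120 m: 1500 × 0.7285×10⁻⁴ × 0.49 = 0.05354475 m
Δh = 0.01710 + 0.1265264 + 0.04069758 + 0.05354475 = 0.23786873 m

about 238 mm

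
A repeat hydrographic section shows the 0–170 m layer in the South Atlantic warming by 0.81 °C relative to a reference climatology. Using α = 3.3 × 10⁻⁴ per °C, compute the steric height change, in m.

Δh = αΔT·H = 3.3×10⁻⁴ × 0.81 × 170 = 0.045441 m

0.0454 m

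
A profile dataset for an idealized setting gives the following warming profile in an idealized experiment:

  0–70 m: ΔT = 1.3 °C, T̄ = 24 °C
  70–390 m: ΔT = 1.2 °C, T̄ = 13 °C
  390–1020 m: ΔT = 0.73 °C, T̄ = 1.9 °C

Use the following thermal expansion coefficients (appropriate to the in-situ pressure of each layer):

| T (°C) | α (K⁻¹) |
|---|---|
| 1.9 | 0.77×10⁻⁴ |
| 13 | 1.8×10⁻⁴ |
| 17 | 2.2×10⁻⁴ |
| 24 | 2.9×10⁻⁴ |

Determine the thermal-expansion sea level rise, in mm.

Layer 1 at 24 °C → α = 2.9×10⁻⁴ K⁻¹
Layer 2 at 13 °C → α = 1.8×10⁻⁴ K⁻¹
Layer 3 at 1.9 °C → α = 0.77×10⁻⁴ K⁻¹
1.3 × 2.9×10⁻⁴ × 70 = 0.02639 m
Layer 2: 1.8×10⁻⁴ × 1.2 × 320 = 0.06912 m
0.77×10⁻⁴ × 0.73 × 630 = 0.0354123 m
Δh = 0.02639 + 0.06912 + 0.0354123 = 0.1309223 m ≈ 131 mm

Δh = 131 mm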